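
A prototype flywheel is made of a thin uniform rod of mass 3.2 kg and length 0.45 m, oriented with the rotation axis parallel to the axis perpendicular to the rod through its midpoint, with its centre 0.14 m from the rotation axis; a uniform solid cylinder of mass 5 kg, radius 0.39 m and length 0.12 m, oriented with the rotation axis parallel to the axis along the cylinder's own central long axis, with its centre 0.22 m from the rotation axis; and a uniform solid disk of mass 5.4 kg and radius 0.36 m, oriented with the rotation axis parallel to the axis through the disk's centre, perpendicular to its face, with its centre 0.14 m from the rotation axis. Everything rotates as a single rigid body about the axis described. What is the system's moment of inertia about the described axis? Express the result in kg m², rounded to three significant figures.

Thin rod: I_cm = (1/12)ML² = (1/12)(3.2)(0.45)² = 0.054 kg m²; centre at d = 0.14 m, so I = I_cm + Md² gives I = 0.054 + (3.2)(0.14)² = 0.11672 kg m².
Solid cylinder: I_cm = (1/2)MR² = (1/2)(5)(0.39)² = 0.38025 kg m²; centre at d = 0.22 m, so I = I_cm + Md² gives I = 0.38025 + (5)(0.22)² = 0.62225 kg m².
Solid disk: I_cm = (1/2)MR² = (1/2)(5.4)(0.36)² = 0.34992 kg m²; centre at d = 0.14 m, so I = I_cm + Md² gives I = 0.34992 + (5.4)(0.14)² = 0.45576 kg m².
Total I = 0.11672 + 0.62225 + 0.45576 = 1.1947 kg m².

1.19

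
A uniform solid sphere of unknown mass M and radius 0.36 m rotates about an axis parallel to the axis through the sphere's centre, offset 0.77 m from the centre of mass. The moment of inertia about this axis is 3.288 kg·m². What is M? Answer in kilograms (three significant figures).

5.10

I = I_cm + Md² = (2/5)MR² + Md² = M·[0.4·(0.36)² + (0.77)²] = M·0.64474.
So M = 3.288 / 0.64474 = 5.0997 kg.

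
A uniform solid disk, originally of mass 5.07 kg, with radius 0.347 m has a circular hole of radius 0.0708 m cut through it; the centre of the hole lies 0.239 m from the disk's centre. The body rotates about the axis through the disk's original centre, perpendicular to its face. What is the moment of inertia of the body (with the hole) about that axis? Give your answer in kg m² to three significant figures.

0.293

Unpierced body about its centre: I₀ = (1/2)MR² = (1/2)(5.07)(0.347)² = 0.30524 kg m².
The removed disk has mass m = M·(r/R)² = (5.07)(0.0708/0.347)² = 0.21106 kg (same uniform areal density).
Its moment of inertia about the rotation axis (parallel-axis theorem): I_hole = (1/2)mr² + md² = (1/2)(0.21106)(0.0708)² + (0.21106)(0.239)² = 0.012585 kg m².
Treating the hole as negative mass, I = I₀ − I_hole = 0.30524 − 0.012585 = 0.29265 kg m².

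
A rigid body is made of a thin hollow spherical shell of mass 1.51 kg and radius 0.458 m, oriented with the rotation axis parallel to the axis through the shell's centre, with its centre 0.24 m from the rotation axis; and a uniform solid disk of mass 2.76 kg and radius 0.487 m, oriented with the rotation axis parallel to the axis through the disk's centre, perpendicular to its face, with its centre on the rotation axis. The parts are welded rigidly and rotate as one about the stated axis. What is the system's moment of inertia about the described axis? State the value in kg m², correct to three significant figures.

0.625

Spherical shell: I_cm = (2/3)MR² = (2/3)(1.51)(0.458)² = 0.21116 kg m²; centre at d = 0.24 m, so the parallel axis theorem gives I = 0.21116 + (1.51)(0.24)² = 0.29814 kg m².
Solid disk: I_cm = (1/2)MR² = (1/2)(2.76)(0.487)² = 0.32729 kg m²; axis through the centre, so I = 0.32729 kg m².
Total I = 0.29814 + 0.32729 = 0.62543 kg m².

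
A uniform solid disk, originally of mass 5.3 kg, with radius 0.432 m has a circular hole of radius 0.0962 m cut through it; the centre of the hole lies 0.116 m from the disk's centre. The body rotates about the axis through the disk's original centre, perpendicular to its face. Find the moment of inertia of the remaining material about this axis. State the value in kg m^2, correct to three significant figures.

Unpierced body about its centre: I₀ = (1/2)MR² = (1/2)(5.3)(0.432)² = 0.49455 kg m^2.
The removed disk has mass m = M·(r/R)² = (5.3)(0.0962/0.432)² = 0.26282 kg (same uniform areal density).
Its moment of inertia about the rotation axis (parallel-axis theorem): I_hole = (1/2)mr² + md² = (1/2)(0.26282)(0.0962)² + (0.26282)(0.116)² = 0.0047526 kg m^2.
Treating the hole as negative mass, I = I₀ − I_hole = 0.49455 − 0.0047526 = 0.4898 kg m^2.

0.490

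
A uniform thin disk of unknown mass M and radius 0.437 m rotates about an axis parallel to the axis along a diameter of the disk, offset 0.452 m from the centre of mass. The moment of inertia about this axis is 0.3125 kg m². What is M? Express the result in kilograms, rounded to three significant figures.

1.24

I = I_cm + Md² = (1/4)MR² + Md² = M·[0.25·(0.437)² + (0.452)²] = M·0.25205.
So M = 0.3125 / 0.25205 = 1.2399 kg.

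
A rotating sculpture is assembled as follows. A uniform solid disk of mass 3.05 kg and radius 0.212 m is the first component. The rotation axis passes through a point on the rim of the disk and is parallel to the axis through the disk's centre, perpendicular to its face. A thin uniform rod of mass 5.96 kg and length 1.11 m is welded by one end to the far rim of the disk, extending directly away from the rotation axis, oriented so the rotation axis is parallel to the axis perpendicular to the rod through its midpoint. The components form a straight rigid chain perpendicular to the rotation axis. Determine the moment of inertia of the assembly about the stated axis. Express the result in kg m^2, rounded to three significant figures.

Solid disk: I_cm = (1/2)MR² = (1/2)(3.05)(0.212)² = 0.06854 kg m^2; centre at d = 0.212 m, so the parallel axis theorem gives I = 0.06854 + (3.05)(0.212)² = 0.20562 kg m^2.
Thin rod: I_cm = (1/12)ML² = (1/12)(5.96)(1.11)² = 0.61194 kg m^2; centre at d = 0.212 + 0.212 + 0.555 = 0.979 m, so the parallel axis theorem gives I = 0.61194 + (5.96)(0.979)² = 6.3243 kg m^2.
Total I = 0.20562 + 6.3243 = 6.5299 kg m^2.

6.53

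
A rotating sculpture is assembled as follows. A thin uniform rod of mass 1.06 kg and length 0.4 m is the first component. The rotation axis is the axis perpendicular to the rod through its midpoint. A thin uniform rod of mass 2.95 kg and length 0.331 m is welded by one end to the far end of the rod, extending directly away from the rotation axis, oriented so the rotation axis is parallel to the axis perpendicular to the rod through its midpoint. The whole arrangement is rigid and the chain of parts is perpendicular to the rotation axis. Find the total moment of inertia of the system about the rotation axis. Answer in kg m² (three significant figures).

Thin rod: I_cm = (1/12)ML² = (1/12)(1.06)(0.4)² = 0.014133 kg m²; axis through the centre, so I = 0.014133 kg m².
Thin rod: I_cm = (1/12)ML² = (1/12)(2.95)(0.331)² = 0.026934 kg m²; centre at d = 0.2 + 0.1655 = 0.3655 m, so I = I_cm + Md² gives I = 0.026934 + (2.95)(0.3655)² = 0.42102 kg m².
Total I = 0.014133 + 0.42102 = 0.43516 kg m².

0.435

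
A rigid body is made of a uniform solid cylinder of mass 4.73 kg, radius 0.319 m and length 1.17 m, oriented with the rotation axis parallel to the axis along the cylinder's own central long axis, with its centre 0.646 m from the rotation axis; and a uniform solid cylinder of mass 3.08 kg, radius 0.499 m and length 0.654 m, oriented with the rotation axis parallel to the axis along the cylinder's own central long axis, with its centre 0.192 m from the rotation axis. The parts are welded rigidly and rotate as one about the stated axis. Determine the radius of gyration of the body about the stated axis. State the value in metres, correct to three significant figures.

Solid cylinder: I_cm = (1/2)MR² = (1/2)(4.73)(0.319)² = 0.24066 kg m^2; centre at d = 0.646 m, so I = I_cm + Md² gives I = 0.24066 + (4.73)(0.646)² = 2.2146 kg m^2.
Solid cylinder: I_cm = (1/2)MR² = (1/2)(3.08)(0.499)² = 0.38346 kg m^2; centre at d = 0.192 m, so I = I_cm + Md² gives I = 0.38346 + (3.08)(0.192)² = 0.497 kg m^2.
Total I = 2.7116 kg m^2; total mass M = 7.81 kg.
k = √(I/M) = √(2.7116/7.81) = 0.58923 m.

0.589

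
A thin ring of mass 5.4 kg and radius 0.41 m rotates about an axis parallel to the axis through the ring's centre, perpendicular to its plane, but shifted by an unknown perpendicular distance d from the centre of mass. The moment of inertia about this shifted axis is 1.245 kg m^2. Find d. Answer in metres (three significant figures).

0.250

About the centre-of-mass axis, I_cm = MR² = (5.4)(0.41)² = 0.90774 kg m^2.
Parallel axis theorem: I = I_cm + Md², so Md² = 1.245 − 0.90774 = 0.33726 kg m^2.
d = √(0.33726 / 5.4) = 0.24991 m.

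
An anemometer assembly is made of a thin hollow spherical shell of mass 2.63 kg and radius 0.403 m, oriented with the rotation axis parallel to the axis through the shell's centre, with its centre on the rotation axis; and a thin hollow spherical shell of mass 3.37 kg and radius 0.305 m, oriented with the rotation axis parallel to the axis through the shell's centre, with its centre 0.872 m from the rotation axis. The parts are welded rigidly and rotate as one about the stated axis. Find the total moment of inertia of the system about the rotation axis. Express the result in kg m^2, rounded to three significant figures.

3.06

Spherical shell: I_cm = (2/3)MR² = (2/3)(2.63)(0.403)² = 0.28476 kg m^2; axis through the centre, so I = 0.28476 kg m^2.
Spherical shell: I_cm = (2/3)MR² = (2/3)(3.37)(0.305)² = 0.209 kg m^2; centre at d = 0.872 m, so the parallel axis theorem gives I = 0.209 + (3.37)(0.872)² = 2.7715 kg m^2.
Total I = 0.28476 + 2.7715 = 3.0562 kg m^2.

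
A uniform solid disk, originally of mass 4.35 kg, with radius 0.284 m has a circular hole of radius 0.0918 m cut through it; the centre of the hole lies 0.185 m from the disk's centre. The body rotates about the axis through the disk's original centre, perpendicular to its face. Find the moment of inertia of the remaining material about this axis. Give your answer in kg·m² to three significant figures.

Unpierced body about its centre: I₀ = (1/2)MR² = (1/2)(4.35)(0.284)² = 0.17543 kg·m².
The removed disk has mass m = M·(r/R)² = (4.35)(0.0918/0.284)² = 0.4545 kg (same uniform areal density).
Its moment of inertia about the rotation axis (parallel-axis theorem): I_hole = (1/2)mr² + md² = (1/2)(0.4545)(0.0918)² + (0.4545)(0.185)² = 0.017471 kg·m².
Treating the hole as negative mass, I = I₀ − I_hole = 0.17543 − 0.017471 = 0.15796 kg·m².

0.158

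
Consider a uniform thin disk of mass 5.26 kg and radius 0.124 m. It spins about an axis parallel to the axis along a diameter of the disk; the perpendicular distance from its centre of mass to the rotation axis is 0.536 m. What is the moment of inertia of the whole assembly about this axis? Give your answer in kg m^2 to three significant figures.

1.53

I_cm = (1/4)MR² = (1/4)(5.26)(0.124)² = 0.020219 kg m^2; centre at d = 0.536 m, so the parallel axis theorem gives I = 0.020219 + (5.26)(0.536)² = 1.5314 kg m^2.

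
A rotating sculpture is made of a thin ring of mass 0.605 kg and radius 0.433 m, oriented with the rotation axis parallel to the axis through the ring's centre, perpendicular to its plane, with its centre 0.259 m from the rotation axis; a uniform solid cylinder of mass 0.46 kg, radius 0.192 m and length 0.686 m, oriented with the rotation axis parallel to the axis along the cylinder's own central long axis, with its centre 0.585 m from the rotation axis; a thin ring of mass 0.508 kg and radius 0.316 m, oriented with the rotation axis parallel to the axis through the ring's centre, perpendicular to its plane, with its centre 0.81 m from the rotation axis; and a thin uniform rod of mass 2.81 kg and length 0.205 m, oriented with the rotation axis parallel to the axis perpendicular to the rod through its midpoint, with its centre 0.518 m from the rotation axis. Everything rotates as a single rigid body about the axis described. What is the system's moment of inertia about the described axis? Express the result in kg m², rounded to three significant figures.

1.47

Thin ring: I_cm = MR² = (0.605)(0.433)² = 0.11343 kg m²; centre at d = 0.259 m, so I = I_cm + Md² gives I = 0.11343 + (0.605)(0.259)² = 0.15401 kg m².
Solid cylinder: I_cm = (1/2)MR² = (1/2)(0.46)(0.192)² = 0.0084787 kg m²; centre at d = 0.585 m, so I = I_cm + Md² gives I = 0.0084787 + (0.46)(0.585)² = 0.1659 kg m².
Thin ring: I_cm = MR² = (0.508)(0.316)² = 0.050727 kg m²; centre at d = 0.81 m, so I = I_cm + Md² gives I = 0.050727 + (0.508)(0.81)² = 0.38403 kg m².
Thin rod: I_cm = (1/12)ML² = (1/12)(2.81)(0.205)² = 0.0098409 kg m²; centre at d = 0.518 m, so I = I_cm + Md² gives I = 0.0098409 + (2.81)(0.518)² = 0.76383 kg m².
Total I = 0.15401 + 0.1659 + 0.38403 + 0.76383 = 1.4678 kg m².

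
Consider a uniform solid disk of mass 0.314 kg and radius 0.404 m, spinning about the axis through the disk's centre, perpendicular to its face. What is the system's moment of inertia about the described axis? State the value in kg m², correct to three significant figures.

I_cm = (1/2)MR² = (1/2)(0.314)(0.404)² = 0.025625 kg m²; axis through the centre, so I = 0.025625 kg m².

0.0256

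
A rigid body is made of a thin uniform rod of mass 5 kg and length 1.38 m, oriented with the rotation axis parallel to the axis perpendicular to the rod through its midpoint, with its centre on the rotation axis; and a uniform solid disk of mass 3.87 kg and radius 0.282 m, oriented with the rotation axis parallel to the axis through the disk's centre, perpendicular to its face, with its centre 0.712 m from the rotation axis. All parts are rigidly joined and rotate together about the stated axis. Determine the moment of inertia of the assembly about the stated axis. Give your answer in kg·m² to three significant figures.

2.91

Thin rod: I_cm = (1/12)ML² = (1/12)(5)(1.38)² = 0.7935 kg·m²; axis through the centre, so I = 0.7935 kg·m².
Solid disk: I_cm = (1/2)MR² = (1/2)(3.87)(0.282)² = 0.15388 kg·m²; centre at d = 0.712 m, so the parallel axis theorem gives I = 0.15388 + (3.87)(0.712)² = 2.1158 kg·m².
Total I = 0.7935 + 2.1158 = 2.9093 kg·m².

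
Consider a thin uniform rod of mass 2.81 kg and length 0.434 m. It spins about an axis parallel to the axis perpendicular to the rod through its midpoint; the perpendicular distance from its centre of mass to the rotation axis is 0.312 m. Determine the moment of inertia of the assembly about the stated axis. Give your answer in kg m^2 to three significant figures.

I_cm = (1/12)ML² = (1/12)(2.81)(0.434)² = 0.044107 kg m^2; centre at d = 0.312 m, so I = I_cm + Md² gives I = 0.044107 + (2.81)(0.312)² = 0.31764 kg m^2.

0.318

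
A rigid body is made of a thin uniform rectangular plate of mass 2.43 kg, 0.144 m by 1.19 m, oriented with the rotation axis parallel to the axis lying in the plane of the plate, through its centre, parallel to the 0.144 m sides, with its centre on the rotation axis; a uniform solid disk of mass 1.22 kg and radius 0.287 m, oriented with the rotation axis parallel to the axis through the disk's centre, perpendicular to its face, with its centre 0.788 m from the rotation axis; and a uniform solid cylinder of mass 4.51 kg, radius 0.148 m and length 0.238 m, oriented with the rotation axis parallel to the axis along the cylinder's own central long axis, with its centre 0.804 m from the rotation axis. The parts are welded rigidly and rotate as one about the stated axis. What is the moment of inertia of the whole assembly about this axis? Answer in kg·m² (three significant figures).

Rectangular plate: I_cm = (1/12)Mb² = (1/12)(2.43)(1.19)² = 0.28676 kg·m²; axis through the centre, so I = 0.28676 kg·m².
Solid disk: I_cm = (1/2)MR² = (1/2)(1.22)(0.287)² = 0.050245 kg·m²; centre at d = 0.788 m, so the parallel axis theorem gives I = 0.050245 + (1.22)(0.788)² = 0.8078 kg·m².
Solid cylinder: I_cm = (1/2)MR² = (1/2)(4.51)(0.148)² = 0.049394 kg·m²; centre at d = 0.804 m, so the parallel axis theorem gives I = 0.049394 + (4.51)(0.804)² = 2.9647 kg·m².
Total I = 0.28676 + 0.8078 + 2.9647 = 4.0593 kg·m².

4.06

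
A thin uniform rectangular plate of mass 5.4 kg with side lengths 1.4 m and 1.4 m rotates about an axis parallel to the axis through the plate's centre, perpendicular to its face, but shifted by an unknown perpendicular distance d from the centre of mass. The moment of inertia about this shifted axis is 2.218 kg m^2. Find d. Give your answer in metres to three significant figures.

0.290

About the centre-of-mass axis, I_cm = (1/12)M(a²+b²) = (1/12)(5.4)[(1.4)² + (1.4)²] = 1.764 kg m^2.
Parallel axis theorem: I = I_cm + Md², so Md² = 2.218 − 1.764 = 0.454 kg m^2.
d = √(0.454 / 5.4) = 0.28996 m.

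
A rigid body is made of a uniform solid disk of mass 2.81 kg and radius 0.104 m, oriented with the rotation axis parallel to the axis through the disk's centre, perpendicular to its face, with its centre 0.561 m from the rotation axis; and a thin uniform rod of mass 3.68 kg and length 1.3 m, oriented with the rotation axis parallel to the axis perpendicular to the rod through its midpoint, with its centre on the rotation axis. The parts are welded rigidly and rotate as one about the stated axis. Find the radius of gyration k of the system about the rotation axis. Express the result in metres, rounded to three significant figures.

Solid disk: I_cm = (1/2)MR² = (1/2)(2.81)(0.104)² = 0.015196 kg m^2; centre at d = 0.561 m, so I = I_cm + Md² gives I = 0.015196 + (2.81)(0.561)² = 0.89956 kg m^2.
Thin rod: I_cm = (1/12)ML² = (1/12)(3.68)(1.3)² = 0.51827 kg m^2; axis through the centre, so I = 0.51827 kg m^2.
Total I = 1.4178 kg m^2; total mass M = 6.49 kg.
k = √(I/M) = √(1.4178/6.49) = 0.4674 m.

0.467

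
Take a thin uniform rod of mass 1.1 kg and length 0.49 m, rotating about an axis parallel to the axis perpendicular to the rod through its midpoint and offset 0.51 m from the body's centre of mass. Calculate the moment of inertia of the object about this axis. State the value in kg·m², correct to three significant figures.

0.308

I_cm = (1/12)ML² = (1/12)(1.1)(0.49)² = 0.022009 kg·m²; centre at d = 0.51 m, so I = I_cm + Md² gives I = 0.022009 + (1.1)(0.51)² = 0.30812 kg·m².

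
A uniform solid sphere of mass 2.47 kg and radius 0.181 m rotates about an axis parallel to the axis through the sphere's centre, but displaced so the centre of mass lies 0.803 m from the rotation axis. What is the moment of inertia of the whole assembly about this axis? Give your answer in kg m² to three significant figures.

1.63

I_cm = (2/5)MR² = (2/5)(2.47)(0.181)² = 0.032368 kg m²; centre at d = 0.803 m, so the parallel axis theorem gives I = 0.032368 + (2.47)(0.803)² = 1.625 kg m².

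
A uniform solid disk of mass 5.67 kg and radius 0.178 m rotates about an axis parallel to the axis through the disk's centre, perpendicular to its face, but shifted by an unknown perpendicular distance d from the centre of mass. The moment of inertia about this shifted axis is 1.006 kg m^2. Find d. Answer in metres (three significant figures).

About the centre-of-mass axis, I_cm = (1/2)MR² = (1/2)(5.67)(0.178)² = 0.089824 kg m^2.
Parallel axis theorem: I = I_cm + Md², so Md² = 1.006 − 0.089824 = 0.91618 kg m^2.
d = √(0.91618 / 5.67) = 0.40197 m.

0.402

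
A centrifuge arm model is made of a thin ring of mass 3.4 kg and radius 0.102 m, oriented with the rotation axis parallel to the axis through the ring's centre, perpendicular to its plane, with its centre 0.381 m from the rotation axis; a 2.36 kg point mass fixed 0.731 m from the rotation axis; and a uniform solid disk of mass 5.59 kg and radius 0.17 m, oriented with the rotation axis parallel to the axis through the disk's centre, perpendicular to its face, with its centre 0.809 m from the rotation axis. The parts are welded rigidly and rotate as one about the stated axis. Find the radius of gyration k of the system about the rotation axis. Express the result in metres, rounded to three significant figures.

Thin ring: I_cm = MR² = (3.4)(0.102)² = 0.035374 kg m²; centre at d = 0.381 m, so I = I_cm + Md² gives I = 0.035374 + (3.4)(0.381)² = 0.52892 kg m².
Point mass: I_cm = 0; centre at d = 0.731 m, so I = I_cm + Md² gives I = 0 + (2.36)(0.731)² = 1.2611 kg m².
Solid disk: I_cm = (1/2)MR² = (1/2)(5.59)(0.17)² = 0.080776 kg m²; centre at d = 0.809 m, so I = I_cm + Md² gives I = 0.080776 + (5.59)(0.809)² = 3.7393 kg m².
Total I = 5.5293 kg m²; total mass M = 11.35 kg.
k = √(I/M) = √(5.5293/11.35) = 0.69797 m.

0.698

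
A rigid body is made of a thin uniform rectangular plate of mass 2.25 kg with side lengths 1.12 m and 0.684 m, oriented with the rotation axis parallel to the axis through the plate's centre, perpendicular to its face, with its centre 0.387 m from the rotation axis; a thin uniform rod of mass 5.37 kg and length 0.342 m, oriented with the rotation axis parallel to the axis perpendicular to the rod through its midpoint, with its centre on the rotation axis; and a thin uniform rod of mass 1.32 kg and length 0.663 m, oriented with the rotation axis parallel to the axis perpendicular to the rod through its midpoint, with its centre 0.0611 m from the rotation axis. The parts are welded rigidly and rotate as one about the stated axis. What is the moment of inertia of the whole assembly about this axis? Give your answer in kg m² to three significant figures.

0.766

Rectangular plate: I_cm = (1/12)M(a²+b²) = (1/12)(2.25)[(1.12)² + (0.684)²] = 0.32292 kg m²; centre at d = 0.387 m, so I = I_cm + Md² gives I = 0.32292 + (2.25)(0.387)² = 0.6599 kg m².
Thin rod: I_cm = (1/12)ML² = (1/12)(5.37)(0.342)² = 0.052341 kg m²; axis through the centre, so I = 0.052341 kg m².
Thin rod: I_cm = (1/12)ML² = (1/12)(1.32)(0.663)² = 0.048353 kg m²; centre at d = 0.0611 m, so I = I_cm + Md² gives I = 0.048353 + (1.32)(0.0611)² = 0.05328 kg m².
Total I = 0.6599 + 0.052341 + 0.05328 = 0.76553 kg m².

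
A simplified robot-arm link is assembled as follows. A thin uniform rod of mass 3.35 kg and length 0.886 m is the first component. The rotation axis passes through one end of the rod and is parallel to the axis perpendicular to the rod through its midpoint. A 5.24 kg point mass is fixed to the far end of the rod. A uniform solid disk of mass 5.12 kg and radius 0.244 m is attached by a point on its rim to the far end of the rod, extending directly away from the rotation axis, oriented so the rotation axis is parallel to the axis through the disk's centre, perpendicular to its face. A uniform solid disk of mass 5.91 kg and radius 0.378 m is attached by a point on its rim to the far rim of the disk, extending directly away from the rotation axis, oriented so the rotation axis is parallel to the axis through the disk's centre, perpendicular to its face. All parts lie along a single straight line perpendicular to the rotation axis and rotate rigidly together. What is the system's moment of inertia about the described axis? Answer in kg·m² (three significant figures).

30.2

Thin rod: I_cm = (1/12)ML² = (1/12)(3.35)(0.886)² = 0.21914 kg·m²; centre at d = 0.443 m, so the parallel axis theorem gives I = 0.21914 + (3.35)(0.443)² = 0.87658 kg·m².
Point mass: I_cm = 0; centre at d = 0.443 + 0.443 = 0.886 m, so the parallel axis theorem gives I = 0 + (5.24)(0.886)² = 4.1134 kg·m².
Solid disk: I_cm = (1/2)MR² = (1/2)(5.12)(0.244)² = 0.15241 kg·m²; centre at d = 0.443 + 0.443 + 0.244 = 1.13 m, so the parallel axis theorem gives I = 0.15241 + (5.12)(1.13)² = 6.6901 kg·m².
Solid disk: I_cm = (1/2)MR² = (1/2)(5.91)(0.378)² = 0.42222 kg·m²; centre at d = 0.443 + 0.443 + 0.244 + 0.244 + 0.378 = 1.752 m, so the parallel axis theorem gives I = 0.42222 + (5.91)(1.752)² = 18.563 kg·m².
Total I = 0.87658 + 4.1134 + 6.6901 + 18.563 = 30.243 kg·m².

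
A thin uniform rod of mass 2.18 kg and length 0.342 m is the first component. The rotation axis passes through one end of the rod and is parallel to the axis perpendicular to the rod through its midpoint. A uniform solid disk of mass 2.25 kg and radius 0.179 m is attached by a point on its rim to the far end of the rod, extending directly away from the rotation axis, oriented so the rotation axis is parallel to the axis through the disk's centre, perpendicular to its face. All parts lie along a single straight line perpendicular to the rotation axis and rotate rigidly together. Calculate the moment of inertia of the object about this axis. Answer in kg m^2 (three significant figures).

Thin rod: I_cm = (1/12)ML² = (1/12)(2.18)(0.342)² = 0.021248 kg m^2; centre at d = 0.171 m, so I = I_cm + Md² gives I = 0.021248 + (2.18)(0.171)² = 0.084994 kg m^2.
Solid disk: I_cm = (1/2)MR² = (1/2)(2.25)(0.179)² = 0.036046 kg m^2; centre at d = 0.171 + 0.171 + 0.179 = 0.521 m, so I = I_cm + Md² gives I = 0.036046 + (2.25)(0.521)² = 0.64679 kg m^2.
Total I = 0.084994 + 0.64679 = 0.73178 kg m^2.

0.732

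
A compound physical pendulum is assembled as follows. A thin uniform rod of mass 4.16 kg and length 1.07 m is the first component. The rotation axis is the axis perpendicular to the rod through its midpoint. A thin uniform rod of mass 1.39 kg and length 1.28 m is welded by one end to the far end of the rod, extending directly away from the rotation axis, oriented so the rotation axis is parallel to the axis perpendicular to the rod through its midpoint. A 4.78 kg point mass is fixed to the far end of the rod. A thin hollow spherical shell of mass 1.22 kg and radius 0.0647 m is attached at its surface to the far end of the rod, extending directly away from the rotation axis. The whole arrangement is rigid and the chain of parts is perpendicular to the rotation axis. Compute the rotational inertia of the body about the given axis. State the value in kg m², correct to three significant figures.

22.6

Thin rod: I_cm = (1/12)ML² = (1/12)(4.16)(1.07)² = 0.3969 kg m²; axis through the centre, so I = 0.3969 kg m².
Thin rod: I_cm = (1/12)ML² = (1/12)(1.39)(1.28)² = 0.18978 kg m²; centre at d = 0.535 + 0.64 = 1.175 m, so I = I_cm + Md² gives I = 0.18978 + (1.39)(1.175)² = 2.1089 kg m².
Point mass: I_cm = 0; centre at d = 0.535 + 0.64 + 0.64 = 1.815 m, so I = I_cm + Md² gives I = 0 + (4.78)(1.815)² = 15.746 kg m².
Spherical shell: I_cm = (2/3)MR² = (2/3)(1.22)(0.0647)² = 0.0034047 kg m²; centre at d = 0.535 + 0.64 + 0.64 + 0.0647 = 1.8797 m, so I = I_cm + Md² gives I = 0.0034047 + (1.22)(1.8797)² = 4.314 kg m².
Total I = 0.3969 + 2.1089 + 15.746 + 4.314 = 22.566 kg m².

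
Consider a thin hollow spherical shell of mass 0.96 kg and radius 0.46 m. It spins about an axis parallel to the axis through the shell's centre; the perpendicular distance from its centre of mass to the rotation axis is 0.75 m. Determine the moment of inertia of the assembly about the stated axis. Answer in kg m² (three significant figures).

0.675

I_cm = (2/3)MR² = (2/3)(0.96)(0.46)² = 0.13542 kg m²; centre at d = 0.75 m, so I = I_cm + Md² gives I = 0.13542 + (0.96)(0.75)² = 0.67542 kg m².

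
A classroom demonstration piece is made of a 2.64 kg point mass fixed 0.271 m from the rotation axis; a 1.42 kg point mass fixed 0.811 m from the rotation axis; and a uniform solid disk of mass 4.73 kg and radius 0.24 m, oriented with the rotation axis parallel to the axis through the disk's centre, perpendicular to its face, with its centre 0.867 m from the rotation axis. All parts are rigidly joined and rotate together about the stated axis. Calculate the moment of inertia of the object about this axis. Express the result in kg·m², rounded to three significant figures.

4.82

Point mass: I_cm = 0; centre at d = 0.271 m, so I = I_cm + Md² gives I = 0 + (2.64)(0.271)² = 0.19388 kg·m².
Point mass: I_cm = 0; centre at d = 0.811 m, so I = I_cm + Md² gives I = 0 + (1.42)(0.811)² = 0.93396 kg·m².
Solid disk: I_cm = (1/2)MR² = (1/2)(4.73)(0.24)² = 0.13622 kg·m²; centre at d = 0.867 m, so I = I_cm + Md² gives I = 0.13622 + (4.73)(0.867)² = 3.6917 kg·m².
Total I = 0.19388 + 0.93396 + 3.6917 = 4.8196 kg·m².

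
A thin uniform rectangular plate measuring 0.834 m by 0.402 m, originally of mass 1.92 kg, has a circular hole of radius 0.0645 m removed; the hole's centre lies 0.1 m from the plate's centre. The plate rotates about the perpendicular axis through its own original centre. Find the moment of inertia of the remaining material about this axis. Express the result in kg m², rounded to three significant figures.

0.136

Unpierced body about its centre: I₀ = (1/12)M(a²+b²) = (1/12)(1.92)[(0.834)² + (0.402)²] = 0.13715 kg m².
The removed disk has mass m = M·πr²/(ab) = (1.92)·π(0.0645)²/(0.834·0.402) = 0.074848 kg (same uniform areal density).
Its moment of inertia about the rotation axis (parallel-axis theorem): I_hole = (1/2)mr² + md² = (1/2)(0.074848)(0.0645)² + (0.074848)(0.1)² = 0.00090417 kg m².
Treating the hole as negative mass, I = I₀ − I_hole = 0.13715 − 0.00090417 = 0.13624 kg m².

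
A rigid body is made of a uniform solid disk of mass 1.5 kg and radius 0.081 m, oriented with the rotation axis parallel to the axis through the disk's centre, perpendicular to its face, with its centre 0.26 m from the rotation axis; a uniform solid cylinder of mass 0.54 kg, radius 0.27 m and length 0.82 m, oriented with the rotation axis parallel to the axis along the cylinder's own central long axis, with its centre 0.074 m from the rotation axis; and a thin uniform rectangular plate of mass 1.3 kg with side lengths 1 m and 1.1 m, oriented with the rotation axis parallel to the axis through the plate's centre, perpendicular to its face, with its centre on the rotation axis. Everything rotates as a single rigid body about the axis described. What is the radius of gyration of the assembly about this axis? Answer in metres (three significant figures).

0.332

Solid disk: I_cm = (1/2)MR² = (1/2)(1.5)(0.081)² = 0.0049207 kg·m²; centre at d = 0.26 m, so the parallel axis theorem gives I = 0.0049207 + (1.5)(0.26)² = 0.10632 kg·m².
Solid cylinder: I_cm = (1/2)MR² = (1/2)(0.54)(0.27)² = 0.019683 kg·m²; centre at d = 0.074 m, so the parallel axis theorem gives I = 0.019683 + (0.54)(0.074)² = 0.02264 kg·m².
Rectangular plate: I_cm = (1/12)M(a²+b²) = (1/12)(1.3)[(1)² + (1.1)²] = 0.23942 kg·m²; axis through the centre, so I = 0.23942 kg·m².
Total I = 0.36838 kg·m²; total mass M = 3.34 kg.
k = √(I/M) = √(0.36838/3.34) = 0.3321 m.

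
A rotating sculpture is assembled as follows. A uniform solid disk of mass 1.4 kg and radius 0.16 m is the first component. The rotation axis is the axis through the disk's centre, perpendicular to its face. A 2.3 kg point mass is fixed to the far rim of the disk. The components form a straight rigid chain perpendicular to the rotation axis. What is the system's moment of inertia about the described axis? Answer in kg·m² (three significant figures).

Solid disk: I_cm = (1/2)MR² = (1/2)(1.4)(0.16)² = 0.01792 kg·m²; axis through the centre, so I = 0.01792 kg·m².
Point mass: I_cm = 0; centre at d = 0.16 m, so I = I_cm + Md² gives I = 0 + (2.3)(0.16)² = 0.05888 kg·m².
Total I = 0.01792 + 0.05888 = 0.0768 kg·m².

0.0768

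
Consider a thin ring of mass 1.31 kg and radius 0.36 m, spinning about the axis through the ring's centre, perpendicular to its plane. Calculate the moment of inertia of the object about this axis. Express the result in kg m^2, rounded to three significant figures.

0.170

I_cm = MR² = (1.31)(0.36)² = 0.16978 kg m^2; axis through the centre, so I = 0.16978 kg m^2.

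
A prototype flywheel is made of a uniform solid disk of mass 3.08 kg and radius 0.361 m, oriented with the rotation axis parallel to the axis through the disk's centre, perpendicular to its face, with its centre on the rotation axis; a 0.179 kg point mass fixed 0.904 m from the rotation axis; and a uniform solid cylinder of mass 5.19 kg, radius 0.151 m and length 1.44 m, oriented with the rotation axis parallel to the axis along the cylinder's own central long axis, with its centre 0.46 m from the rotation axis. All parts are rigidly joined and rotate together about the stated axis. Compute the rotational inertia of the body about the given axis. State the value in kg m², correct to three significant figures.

Solid disk: I_cm = (1/2)MR² = (1/2)(3.08)(0.361)² = 0.20069 kg m²; axis through the centre, so I = 0.20069 kg m².
Point mass: I_cm = 0; centre at d = 0.904 m, so the parallel axis theorem gives I = 0 + (0.179)(0.904)² = 0.14628 kg m².
Solid cylinder: I_cm = (1/2)MR² = (1/2)(5.19)(0.151)² = 0.059169 kg m²; centre at d = 0.46 m, so the parallel axis theorem gives I = 0.059169 + (5.19)(0.46)² = 1.1574 kg m².
Total I = 0.20069 + 0.14628 + 1.1574 = 1.5043 kg m².

1.50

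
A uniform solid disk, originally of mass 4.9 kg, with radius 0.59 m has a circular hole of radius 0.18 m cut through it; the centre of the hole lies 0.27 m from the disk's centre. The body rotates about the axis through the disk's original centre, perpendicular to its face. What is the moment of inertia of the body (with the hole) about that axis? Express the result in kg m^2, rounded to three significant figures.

Unpierced body about its centre: I₀ = (1/2)MR² = (1/2)(4.9)(0.59)² = 0.85284 kg m^2.
The removed disk has mass m = M·(r/R)² = (4.9)(0.18/0.59)² = 0.45608 kg (same uniform areal density).
Its moment of inertia about the rotation axis (parallel-axis theorem): I_hole = (1/2)mr² + md² = (1/2)(0.45608)(0.18)² + (0.45608)(0.27)² = 0.040636 kg m^2.
Treating the hole as negative mass, I = I₀ − I_hole = 0.85284 − 0.040636 = 0.81221 kg m^2.

0.812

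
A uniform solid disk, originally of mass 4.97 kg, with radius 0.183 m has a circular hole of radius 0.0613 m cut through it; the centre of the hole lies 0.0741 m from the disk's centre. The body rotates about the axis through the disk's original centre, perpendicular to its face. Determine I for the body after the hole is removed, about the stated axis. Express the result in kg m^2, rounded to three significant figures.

Unpierced body about its centre: I₀ = (1/2)MR² = (1/2)(4.97)(0.183)² = 0.08322 kg m^2.
The removed disk has mass m = M·(r/R)² = (4.97)(0.0613/0.183)² = 0.55767 kg (same uniform areal density).
Its moment of inertia about the rotation axis (parallel-axis theorem): I_hole = (1/2)mr² + md² = (1/2)(0.55767)(0.0613)² + (0.55767)(0.0741)² = 0.0041098 kg m^2.
Treating the hole as negative mass, I = I₀ − I_hole = 0.08322 − 0.0041098 = 0.07911 kg m^2.

0.0791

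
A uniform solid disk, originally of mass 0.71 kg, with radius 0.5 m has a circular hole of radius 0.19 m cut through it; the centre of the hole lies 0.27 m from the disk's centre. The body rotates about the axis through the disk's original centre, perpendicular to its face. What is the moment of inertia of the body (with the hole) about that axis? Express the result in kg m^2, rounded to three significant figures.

Unpierced body about its centre: I₀ = (1/2)MR² = (1/2)(0.71)(0.5)² = 0.08875 kg m^2.
The removed disk has mass m = M·(r/R)² = (0.71)(0.19/0.5)² = 0.10252 kg (same uniform areal density).
Its moment of inertia about the rotation axis (parallel-axis theorem): I_hole = (1/2)mr² + md² = (1/2)(0.10252)(0.19)² + (0.10252)(0.27)² = 0.0093246 kg m^2.
Treating the hole as negative mass, I = I₀ − I_hole = 0.08875 − 0.0093246 = 0.079425 kg m^2.

0.0794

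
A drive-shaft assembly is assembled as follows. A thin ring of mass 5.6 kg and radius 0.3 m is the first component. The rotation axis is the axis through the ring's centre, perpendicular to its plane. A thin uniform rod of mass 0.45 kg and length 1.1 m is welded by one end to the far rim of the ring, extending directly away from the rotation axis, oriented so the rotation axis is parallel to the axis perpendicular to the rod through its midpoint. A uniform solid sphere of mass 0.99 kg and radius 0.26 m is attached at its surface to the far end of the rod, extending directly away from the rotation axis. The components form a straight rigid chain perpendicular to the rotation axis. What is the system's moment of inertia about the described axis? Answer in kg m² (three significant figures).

3.63

Thin ring: I_cm = MR² = (5.6)(0.3)² = 0.504 kg m²; axis through the centre, so I = 0.504 kg m².
Thin rod: I_cm = (1/12)ML² = (1/12)(0.45)(1.1)² = 0.045375 kg m²; centre at d = 0.3 + 0.55 = 0.85 m, so I = I_cm + Md² gives I = 0.045375 + (0.45)(0.85)² = 0.3705 kg m².
Solid sphere: I_cm = (2/5)MR² = (2/5)(0.99)(0.26)² = 0.02677 kg m²; centre at d = 0.3 + 0.55 + 0.55 + 0.26 = 1.66 m, so I = I_cm + Md² gives I = 0.02677 + (0.99)(1.66)² = 2.7548 kg m².
Total I = 0.504 + 0.3705 + 2.7548 = 3.6293 kg m².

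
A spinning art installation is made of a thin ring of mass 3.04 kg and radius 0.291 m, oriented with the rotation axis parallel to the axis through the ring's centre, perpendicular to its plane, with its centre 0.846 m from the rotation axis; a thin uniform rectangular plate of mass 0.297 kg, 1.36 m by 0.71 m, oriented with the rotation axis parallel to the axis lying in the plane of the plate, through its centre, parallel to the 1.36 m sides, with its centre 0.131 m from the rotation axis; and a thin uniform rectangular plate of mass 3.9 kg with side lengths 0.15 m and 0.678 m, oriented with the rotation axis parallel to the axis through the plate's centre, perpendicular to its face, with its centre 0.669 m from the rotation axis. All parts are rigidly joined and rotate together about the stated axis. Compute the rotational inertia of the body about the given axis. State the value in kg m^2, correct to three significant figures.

4.35

Thin ring: I_cm = MR² = (3.04)(0.291)² = 0.25743 kg m^2; centre at d = 0.846 m, so I = I_cm + Md² gives I = 0.25743 + (3.04)(0.846)² = 2.4332 kg m^2.
Rectangular plate: I_cm = (1/12)Mb² = (1/12)(0.297)(0.71)² = 0.012476 kg m^2; centre at d = 0.131 m, so I = I_cm + Md² gives I = 0.012476 + (0.297)(0.131)² = 0.017573 kg m^2.
Rectangular plate: I_cm = (1/12)M(a²+b²) = (1/12)(3.9)[(0.15)² + (0.678)²] = 0.15671 kg m^2; centre at d = 0.669 m, so I = I_cm + Md² gives I = 0.15671 + (3.9)(0.669)² = 1.9022 kg m^2.
Total I = 2.4332 + 0.017573 + 1.9022 = 4.353 kg m^2.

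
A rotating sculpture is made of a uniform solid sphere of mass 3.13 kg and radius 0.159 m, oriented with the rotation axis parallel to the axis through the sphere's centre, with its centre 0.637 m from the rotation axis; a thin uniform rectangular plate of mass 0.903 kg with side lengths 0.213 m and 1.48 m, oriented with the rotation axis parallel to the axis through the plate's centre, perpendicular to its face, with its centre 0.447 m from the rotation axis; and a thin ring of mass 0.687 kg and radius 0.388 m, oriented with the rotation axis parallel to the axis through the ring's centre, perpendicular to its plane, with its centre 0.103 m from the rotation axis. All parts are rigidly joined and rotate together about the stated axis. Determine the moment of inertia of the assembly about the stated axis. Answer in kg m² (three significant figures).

Solid sphere: I_cm = (2/5)MR² = (2/5)(3.13)(0.159)² = 0.031652 kg m²; centre at d = 0.637 m, so the parallel axis theorem gives I = 0.031652 + (3.13)(0.637)² = 1.3017 kg m².
Rectangular plate: I_cm = (1/12)M(a²+b²) = (1/12)(0.903)[(0.213)² + (1.48)²] = 0.16824 kg m²; centre at d = 0.447 m, so the parallel axis theorem gives I = 0.16824 + (0.903)(0.447)² = 0.34867 kg m².
Thin ring: I_cm = MR² = (0.687)(0.388)² = 0.10342 kg m²; centre at d = 0.103 m, so the parallel axis theorem gives I = 0.10342 + (0.687)(0.103)² = 0.11071 kg m².
Total I = 1.3017 + 0.34867 + 0.11071 = 1.7611 kg m².

1.76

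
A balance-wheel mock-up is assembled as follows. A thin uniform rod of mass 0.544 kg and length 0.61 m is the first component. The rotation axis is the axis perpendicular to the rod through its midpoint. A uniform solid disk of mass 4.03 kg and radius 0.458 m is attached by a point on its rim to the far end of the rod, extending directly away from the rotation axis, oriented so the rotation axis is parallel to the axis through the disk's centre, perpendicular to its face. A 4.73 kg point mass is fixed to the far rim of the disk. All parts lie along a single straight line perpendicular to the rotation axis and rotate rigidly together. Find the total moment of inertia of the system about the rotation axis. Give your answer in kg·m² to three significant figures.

Thin rod: I_cm = (1/12)ML² = (1/12)(0.544)(0.61)² = 0.016869 kg·m²; axis through the centre, so I = 0.016869 kg·m².
Solid disk: I_cm = (1/2)MR² = (1/2)(4.03)(0.458)² = 0.42267 kg·m²; centre at d = 0.305 + 0.458 = 0.763 m, so the parallel axis theorem gives I = 0.42267 + (4.03)(0.763)² = 2.7688 kg·m².
Point mass: I_cm = 0; centre at d = 0.305 + 0.458 + 0.458 = 1.221 m, so the parallel axis theorem gives I = 0 + (4.73)(1.221)² = 7.0517 kg·m².
Total I = 0.016869 + 2.7688 + 7.0517 = 9.8374 kg·m².

9.84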